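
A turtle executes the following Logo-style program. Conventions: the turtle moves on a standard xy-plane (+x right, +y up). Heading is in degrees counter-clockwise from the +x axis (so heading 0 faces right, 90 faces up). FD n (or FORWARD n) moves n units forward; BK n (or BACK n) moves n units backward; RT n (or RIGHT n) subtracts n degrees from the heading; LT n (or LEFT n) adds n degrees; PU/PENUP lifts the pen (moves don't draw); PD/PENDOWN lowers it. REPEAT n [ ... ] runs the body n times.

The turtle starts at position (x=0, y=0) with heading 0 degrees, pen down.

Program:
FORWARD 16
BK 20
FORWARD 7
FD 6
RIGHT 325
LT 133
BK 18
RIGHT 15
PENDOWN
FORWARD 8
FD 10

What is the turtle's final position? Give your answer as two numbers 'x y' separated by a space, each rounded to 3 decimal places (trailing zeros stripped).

Executing turtle program step by step:
Start: pos=(0,0), heading=0, pen down
FD 16: (0,0) -> (16,0) [heading=0, draw]
BK 20: (16,0) -> (-4,0) [heading=0, draw]
FD 7: (-4,0) -> (3,0) [heading=0, draw]
FD 6: (3,0) -> (9,0) [heading=0, draw]
RT 325: heading 0 -> 35
LT 133: heading 35 -> 168
BK 18: (9,0) -> (26.607,-3.742) [heading=168, draw]
RT 15: heading 168 -> 153
PD: pen down
FD 8: (26.607,-3.742) -> (19.479,-0.11) [heading=153, draw]
FD 10: (19.479,-0.11) -> (10.569,4.429) [heading=153, draw]
Final: pos=(10.569,4.429), heading=153, 7 segment(s) drawn

Answer: 10.569 4.429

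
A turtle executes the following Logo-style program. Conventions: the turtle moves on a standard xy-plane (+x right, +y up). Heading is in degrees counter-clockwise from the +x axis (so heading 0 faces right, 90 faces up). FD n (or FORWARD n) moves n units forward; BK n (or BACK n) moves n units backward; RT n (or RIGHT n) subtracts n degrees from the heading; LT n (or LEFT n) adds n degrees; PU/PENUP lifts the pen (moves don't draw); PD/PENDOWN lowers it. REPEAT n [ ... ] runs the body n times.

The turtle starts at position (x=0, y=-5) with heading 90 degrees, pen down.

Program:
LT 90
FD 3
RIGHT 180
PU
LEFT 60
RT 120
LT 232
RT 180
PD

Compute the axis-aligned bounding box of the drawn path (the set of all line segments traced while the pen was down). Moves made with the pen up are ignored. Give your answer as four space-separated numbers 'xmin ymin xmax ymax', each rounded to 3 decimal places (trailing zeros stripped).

Answer: -3 -5 0 -5

Derivation:
Executing turtle program step by step:
Start: pos=(0,-5), heading=90, pen down
LT 90: heading 90 -> 180
FD 3: (0,-5) -> (-3,-5) [heading=180, draw]
RT 180: heading 180 -> 0
PU: pen up
LT 60: heading 0 -> 60
RT 120: heading 60 -> 300
LT 232: heading 300 -> 172
RT 180: heading 172 -> 352
PD: pen down
Final: pos=(-3,-5), heading=352, 1 segment(s) drawn

Segment endpoints: x in {-3, 0}, y in {-5}
xmin=-3, ymin=-5, xmax=0, ymax=-5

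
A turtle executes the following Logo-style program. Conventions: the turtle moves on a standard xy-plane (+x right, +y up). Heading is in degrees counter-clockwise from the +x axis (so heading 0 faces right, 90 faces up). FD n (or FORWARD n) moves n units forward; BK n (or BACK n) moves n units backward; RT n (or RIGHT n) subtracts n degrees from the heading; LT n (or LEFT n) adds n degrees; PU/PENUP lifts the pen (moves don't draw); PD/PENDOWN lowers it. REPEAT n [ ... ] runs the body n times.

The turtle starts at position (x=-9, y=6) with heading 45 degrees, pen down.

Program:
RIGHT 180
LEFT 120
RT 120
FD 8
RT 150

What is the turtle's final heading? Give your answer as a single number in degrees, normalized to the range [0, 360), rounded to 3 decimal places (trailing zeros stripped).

Answer: 75

Derivation:
Executing turtle program step by step:
Start: pos=(-9,6), heading=45, pen down
RT 180: heading 45 -> 225
LT 120: heading 225 -> 345
RT 120: heading 345 -> 225
FD 8: (-9,6) -> (-14.657,0.343) [heading=225, draw]
RT 150: heading 225 -> 75
Final: pos=(-14.657,0.343), heading=75, 1 segment(s) drawn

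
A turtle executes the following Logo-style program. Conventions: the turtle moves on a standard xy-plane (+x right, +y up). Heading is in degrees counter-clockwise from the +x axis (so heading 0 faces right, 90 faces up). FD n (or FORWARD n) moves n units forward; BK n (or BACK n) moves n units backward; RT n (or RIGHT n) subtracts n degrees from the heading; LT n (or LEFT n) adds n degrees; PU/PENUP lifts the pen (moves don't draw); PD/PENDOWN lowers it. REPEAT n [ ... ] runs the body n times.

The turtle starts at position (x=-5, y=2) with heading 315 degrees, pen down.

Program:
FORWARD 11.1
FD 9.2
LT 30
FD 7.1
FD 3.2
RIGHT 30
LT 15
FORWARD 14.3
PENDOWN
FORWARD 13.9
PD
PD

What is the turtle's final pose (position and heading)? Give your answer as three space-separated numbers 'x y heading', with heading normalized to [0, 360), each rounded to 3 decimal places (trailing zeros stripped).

Answer: 43.725 -29.12 330

Derivation:
Executing turtle program step by step:
Start: pos=(-5,2), heading=315, pen down
FD 11.1: (-5,2) -> (2.849,-5.849) [heading=315, draw]
FD 9.2: (2.849,-5.849) -> (9.354,-12.354) [heading=315, draw]
LT 30: heading 315 -> 345
FD 7.1: (9.354,-12.354) -> (16.212,-14.192) [heading=345, draw]
FD 3.2: (16.212,-14.192) -> (19.303,-15.02) [heading=345, draw]
RT 30: heading 345 -> 315
LT 15: heading 315 -> 330
FD 14.3: (19.303,-15.02) -> (31.687,-22.17) [heading=330, draw]
PD: pen down
FD 13.9: (31.687,-22.17) -> (43.725,-29.12) [heading=330, draw]
PD: pen down
PD: pen down
Final: pos=(43.725,-29.12), heading=330, 6 segment(s) drawn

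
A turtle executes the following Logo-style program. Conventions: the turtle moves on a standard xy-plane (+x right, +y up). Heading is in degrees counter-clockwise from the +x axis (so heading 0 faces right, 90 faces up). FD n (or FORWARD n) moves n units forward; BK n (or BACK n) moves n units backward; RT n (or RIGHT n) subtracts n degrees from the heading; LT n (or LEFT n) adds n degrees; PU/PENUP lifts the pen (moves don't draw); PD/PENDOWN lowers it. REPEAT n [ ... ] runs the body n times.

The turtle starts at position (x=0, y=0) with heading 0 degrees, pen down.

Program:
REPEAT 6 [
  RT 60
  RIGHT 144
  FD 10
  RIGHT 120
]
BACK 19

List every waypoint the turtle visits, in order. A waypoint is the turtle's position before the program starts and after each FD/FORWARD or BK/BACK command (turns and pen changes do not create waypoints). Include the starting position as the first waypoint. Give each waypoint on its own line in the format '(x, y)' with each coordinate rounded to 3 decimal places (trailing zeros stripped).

Answer: (0, 0)
(-9.135, 4.067)
(-18.917, 1.988)
(-25.608, -5.443)
(-26.654, -15.388)
(-21.654, -24.049)
(-12.518, -28.116)
(2.853, -16.948)

Derivation:
Executing turtle program step by step:
Start: pos=(0,0), heading=0, pen down
REPEAT 6 [
  -- iteration 1/6 --
  RT 60: heading 0 -> 300
  RT 144: heading 300 -> 156
  FD 10: (0,0) -> (-9.135,4.067) [heading=156, draw]
  RT 120: heading 156 -> 36
  -- iteration 2/6 --
  RT 60: heading 36 -> 336
  RT 144: heading 336 -> 192
  FD 10: (-9.135,4.067) -> (-18.917,1.988) [heading=192, draw]
  RT 120: heading 192 -> 72
  -- iteration 3/6 --
  RT 60: heading 72 -> 12
  RT 144: heading 12 -> 228
  FD 10: (-18.917,1.988) -> (-25.608,-5.443) [heading=228, draw]
  RT 120: heading 228 -> 108
  -- iteration 4/6 --
  RT 60: heading 108 -> 48
  RT 144: heading 48 -> 264
  FD 10: (-25.608,-5.443) -> (-26.654,-15.388) [heading=264, draw]
  RT 120: heading 264 -> 144
  -- iteration 5/6 --
  RT 60: heading 144 -> 84
  RT 144: heading 84 -> 300
  FD 10: (-26.654,-15.388) -> (-21.654,-24.049) [heading=300, draw]
  RT 120: heading 300 -> 180
  -- iteration 6/6 --
  RT 60: heading 180 -> 120
  RT 144: heading 120 -> 336
  FD 10: (-21.654,-24.049) -> (-12.518,-28.116) [heading=336, draw]
  RT 120: heading 336 -> 216
]
BK 19: (-12.518,-28.116) -> (2.853,-16.948) [heading=216, draw]
Final: pos=(2.853,-16.948), heading=216, 7 segment(s) drawn
Waypoints (8 total):
(0, 0)
(-9.135, 4.067)
(-18.917, 1.988)
(-25.608, -5.443)
(-26.654, -15.388)
(-21.654, -24.049)
(-12.518, -28.116)
(2.853, -16.948)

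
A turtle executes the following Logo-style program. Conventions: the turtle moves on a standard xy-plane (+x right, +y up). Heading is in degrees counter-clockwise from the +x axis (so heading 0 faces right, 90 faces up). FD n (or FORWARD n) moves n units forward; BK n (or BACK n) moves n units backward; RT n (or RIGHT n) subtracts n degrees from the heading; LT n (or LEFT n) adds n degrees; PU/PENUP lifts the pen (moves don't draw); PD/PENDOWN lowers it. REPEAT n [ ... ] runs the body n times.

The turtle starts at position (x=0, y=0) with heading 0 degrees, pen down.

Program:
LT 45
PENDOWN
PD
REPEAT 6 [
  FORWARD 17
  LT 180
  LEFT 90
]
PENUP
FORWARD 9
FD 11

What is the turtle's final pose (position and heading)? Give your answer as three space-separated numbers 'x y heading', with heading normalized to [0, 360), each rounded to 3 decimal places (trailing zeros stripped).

Executing turtle program step by step:
Start: pos=(0,0), heading=0, pen down
LT 45: heading 0 -> 45
PD: pen down
PD: pen down
REPEAT 6 [
  -- iteration 1/6 --
  FD 17: (0,0) -> (12.021,12.021) [heading=45, draw]
  LT 180: heading 45 -> 225
  LT 90: heading 225 -> 315
  -- iteration 2/6 --
  FD 17: (12.021,12.021) -> (24.042,0) [heading=315, draw]
  LT 180: heading 315 -> 135
  LT 90: heading 135 -> 225
  -- iteration 3/6 --
  FD 17: (24.042,0) -> (12.021,-12.021) [heading=225, draw]
  LT 180: heading 225 -> 45
  LT 90: heading 45 -> 135
  -- iteration 4/6 --
  FD 17: (12.021,-12.021) -> (0,0) [heading=135, draw]
  LT 180: heading 135 -> 315
  LT 90: heading 315 -> 45
  -- iteration 5/6 --
  FD 17: (0,0) -> (12.021,12.021) [heading=45, draw]
  LT 180: heading 45 -> 225
  LT 90: heading 225 -> 315
  -- iteration 6/6 --
  FD 17: (12.021,12.021) -> (24.042,0) [heading=315, draw]
  LT 180: heading 315 -> 135
  LT 90: heading 135 -> 225
]
PU: pen up
FD 9: (24.042,0) -> (17.678,-6.364) [heading=225, move]
FD 11: (17.678,-6.364) -> (9.899,-14.142) [heading=225, move]
Final: pos=(9.899,-14.142), heading=225, 6 segment(s) drawn

Answer: 9.899 -14.142 225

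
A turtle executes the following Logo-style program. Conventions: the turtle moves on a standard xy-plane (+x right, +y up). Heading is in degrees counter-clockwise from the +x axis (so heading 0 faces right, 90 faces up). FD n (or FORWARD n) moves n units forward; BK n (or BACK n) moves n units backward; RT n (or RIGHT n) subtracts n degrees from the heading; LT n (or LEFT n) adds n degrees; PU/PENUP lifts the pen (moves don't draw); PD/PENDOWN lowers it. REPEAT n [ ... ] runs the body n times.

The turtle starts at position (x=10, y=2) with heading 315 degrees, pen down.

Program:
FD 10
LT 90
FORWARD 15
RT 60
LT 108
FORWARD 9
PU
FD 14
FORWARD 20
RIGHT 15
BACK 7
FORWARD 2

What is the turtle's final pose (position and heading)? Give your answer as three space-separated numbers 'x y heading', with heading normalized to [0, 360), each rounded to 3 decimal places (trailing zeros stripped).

Answer: 24.388 43.586 78

Derivation:
Executing turtle program step by step:
Start: pos=(10,2), heading=315, pen down
FD 10: (10,2) -> (17.071,-5.071) [heading=315, draw]
LT 90: heading 315 -> 45
FD 15: (17.071,-5.071) -> (27.678,5.536) [heading=45, draw]
RT 60: heading 45 -> 345
LT 108: heading 345 -> 93
FD 9: (27.678,5.536) -> (27.207,14.523) [heading=93, draw]
PU: pen up
FD 14: (27.207,14.523) -> (26.474,28.504) [heading=93, move]
FD 20: (26.474,28.504) -> (25.427,48.477) [heading=93, move]
RT 15: heading 93 -> 78
BK 7: (25.427,48.477) -> (23.972,41.63) [heading=78, move]
FD 2: (23.972,41.63) -> (24.388,43.586) [heading=78, move]
Final: pos=(24.388,43.586), heading=78, 3 segment(s) drawn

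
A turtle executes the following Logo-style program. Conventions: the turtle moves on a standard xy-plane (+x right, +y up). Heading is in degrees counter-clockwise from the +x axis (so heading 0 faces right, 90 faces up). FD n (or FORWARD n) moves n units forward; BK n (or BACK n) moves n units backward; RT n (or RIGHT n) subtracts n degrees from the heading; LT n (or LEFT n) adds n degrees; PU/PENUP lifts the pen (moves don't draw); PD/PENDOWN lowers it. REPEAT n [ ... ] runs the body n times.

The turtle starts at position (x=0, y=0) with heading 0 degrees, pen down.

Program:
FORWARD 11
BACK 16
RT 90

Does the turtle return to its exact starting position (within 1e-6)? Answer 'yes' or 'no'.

Executing turtle program step by step:
Start: pos=(0,0), heading=0, pen down
FD 11: (0,0) -> (11,0) [heading=0, draw]
BK 16: (11,0) -> (-5,0) [heading=0, draw]
RT 90: heading 0 -> 270
Final: pos=(-5,0), heading=270, 2 segment(s) drawn

Start position: (0, 0)
Final position: (-5, 0)
Distance = 5; >= 1e-6 -> NOT closed

Answer: no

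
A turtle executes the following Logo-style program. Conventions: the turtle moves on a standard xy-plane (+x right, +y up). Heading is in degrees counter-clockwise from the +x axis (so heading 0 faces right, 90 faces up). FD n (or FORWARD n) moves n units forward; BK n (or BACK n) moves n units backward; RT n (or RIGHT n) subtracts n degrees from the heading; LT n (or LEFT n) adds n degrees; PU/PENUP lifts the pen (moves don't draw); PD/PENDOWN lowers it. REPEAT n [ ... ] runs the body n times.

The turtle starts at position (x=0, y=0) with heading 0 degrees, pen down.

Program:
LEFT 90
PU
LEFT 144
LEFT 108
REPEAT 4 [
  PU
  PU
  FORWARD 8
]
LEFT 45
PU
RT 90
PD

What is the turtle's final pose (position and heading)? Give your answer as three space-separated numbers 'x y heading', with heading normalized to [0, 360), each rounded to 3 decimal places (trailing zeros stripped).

Answer: 30.434 -9.889 297

Derivation:
Executing turtle program step by step:
Start: pos=(0,0), heading=0, pen down
LT 90: heading 0 -> 90
PU: pen up
LT 144: heading 90 -> 234
LT 108: heading 234 -> 342
REPEAT 4 [
  -- iteration 1/4 --
  PU: pen up
  PU: pen up
  FD 8: (0,0) -> (7.608,-2.472) [heading=342, move]
  -- iteration 2/4 --
  PU: pen up
  PU: pen up
  FD 8: (7.608,-2.472) -> (15.217,-4.944) [heading=342, move]
  -- iteration 3/4 --
  PU: pen up
  PU: pen up
  FD 8: (15.217,-4.944) -> (22.825,-7.416) [heading=342, move]
  -- iteration 4/4 --
  PU: pen up
  PU: pen up
  FD 8: (22.825,-7.416) -> (30.434,-9.889) [heading=342, move]
]
LT 45: heading 342 -> 27
PU: pen up
RT 90: heading 27 -> 297
PD: pen down
Final: pos=(30.434,-9.889), heading=297, 0 segment(s) drawn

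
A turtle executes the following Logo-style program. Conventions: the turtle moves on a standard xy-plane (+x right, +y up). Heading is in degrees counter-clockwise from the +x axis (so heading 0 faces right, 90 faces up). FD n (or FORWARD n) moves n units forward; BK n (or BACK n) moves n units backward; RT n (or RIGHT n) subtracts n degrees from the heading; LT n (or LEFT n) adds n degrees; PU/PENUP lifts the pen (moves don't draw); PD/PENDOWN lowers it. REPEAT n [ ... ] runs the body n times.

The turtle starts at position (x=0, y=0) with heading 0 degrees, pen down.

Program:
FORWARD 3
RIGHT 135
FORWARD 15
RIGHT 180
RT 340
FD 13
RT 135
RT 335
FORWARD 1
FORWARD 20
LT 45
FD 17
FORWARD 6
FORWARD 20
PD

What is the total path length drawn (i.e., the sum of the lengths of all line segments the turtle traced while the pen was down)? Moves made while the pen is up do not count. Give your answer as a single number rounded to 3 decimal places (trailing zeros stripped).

Executing turtle program step by step:
Start: pos=(0,0), heading=0, pen down
FD 3: (0,0) -> (3,0) [heading=0, draw]
RT 135: heading 0 -> 225
FD 15: (3,0) -> (-7.607,-10.607) [heading=225, draw]
RT 180: heading 225 -> 45
RT 340: heading 45 -> 65
FD 13: (-7.607,-10.607) -> (-2.113,1.175) [heading=65, draw]
RT 135: heading 65 -> 290
RT 335: heading 290 -> 315
FD 1: (-2.113,1.175) -> (-1.405,0.468) [heading=315, draw]
FD 20: (-1.405,0.468) -> (12.737,-13.674) [heading=315, draw]
LT 45: heading 315 -> 0
FD 17: (12.737,-13.674) -> (29.737,-13.674) [heading=0, draw]
FD 6: (29.737,-13.674) -> (35.737,-13.674) [heading=0, draw]
FD 20: (35.737,-13.674) -> (55.737,-13.674) [heading=0, draw]
PD: pen down
Final: pos=(55.737,-13.674), heading=0, 8 segment(s) drawn

Segment lengths:
  seg 1: (0,0) -> (3,0), length = 3
  seg 2: (3,0) -> (-7.607,-10.607), length = 15
  seg 3: (-7.607,-10.607) -> (-2.113,1.175), length = 13
  seg 4: (-2.113,1.175) -> (-1.405,0.468), length = 1
  seg 5: (-1.405,0.468) -> (12.737,-13.674), length = 20
  seg 6: (12.737,-13.674) -> (29.737,-13.674), length = 17
  seg 7: (29.737,-13.674) -> (35.737,-13.674), length = 6
  seg 8: (35.737,-13.674) -> (55.737,-13.674), length = 20
Total = 95

Answer: 95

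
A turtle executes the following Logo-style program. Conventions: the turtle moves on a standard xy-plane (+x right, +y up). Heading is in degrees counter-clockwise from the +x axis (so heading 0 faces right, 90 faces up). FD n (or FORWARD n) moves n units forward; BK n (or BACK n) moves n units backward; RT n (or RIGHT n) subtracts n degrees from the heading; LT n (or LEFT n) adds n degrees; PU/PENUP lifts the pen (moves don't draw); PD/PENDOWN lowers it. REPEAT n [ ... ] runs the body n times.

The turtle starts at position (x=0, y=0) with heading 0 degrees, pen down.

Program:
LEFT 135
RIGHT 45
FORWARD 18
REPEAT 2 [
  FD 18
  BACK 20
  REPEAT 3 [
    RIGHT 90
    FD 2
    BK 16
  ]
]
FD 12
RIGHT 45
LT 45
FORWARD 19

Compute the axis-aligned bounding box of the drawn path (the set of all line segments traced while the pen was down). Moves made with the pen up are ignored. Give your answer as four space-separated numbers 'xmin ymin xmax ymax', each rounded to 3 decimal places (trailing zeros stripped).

Answer: -18 -1 4 36

Derivation:
Executing turtle program step by step:
Start: pos=(0,0), heading=0, pen down
LT 135: heading 0 -> 135
RT 45: heading 135 -> 90
FD 18: (0,0) -> (0,18) [heading=90, draw]
REPEAT 2 [
  -- iteration 1/2 --
  FD 18: (0,18) -> (0,36) [heading=90, draw]
  BK 20: (0,36) -> (0,16) [heading=90, draw]
  REPEAT 3 [
    -- iteration 1/3 --
    RT 90: heading 90 -> 0
    FD 2: (0,16) -> (2,16) [heading=0, draw]
    BK 16: (2,16) -> (-14,16) [heading=0, draw]
    -- iteration 2/3 --
    RT 90: heading 0 -> 270
    FD 2: (-14,16) -> (-14,14) [heading=270, draw]
    BK 16: (-14,14) -> (-14,30) [heading=270, draw]
    -- iteration 3/3 --
    RT 90: heading 270 -> 180
    FD 2: (-14,30) -> (-16,30) [heading=180, draw]
    BK 16: (-16,30) -> (0,30) [heading=180, draw]
  ]
  -- iteration 2/2 --
  FD 18: (0,30) -> (-18,30) [heading=180, draw]
  BK 20: (-18,30) -> (2,30) [heading=180, draw]
  REPEAT 3 [
    -- iteration 1/3 --
    RT 90: heading 180 -> 90
    FD 2: (2,30) -> (2,32) [heading=90, draw]
    BK 16: (2,32) -> (2,16) [heading=90, draw]
    -- iteration 2/3 --
    RT 90: heading 90 -> 0
    FD 2: (2,16) -> (4,16) [heading=0, draw]
    BK 16: (4,16) -> (-12,16) [heading=0, draw]
    -- iteration 3/3 --
    RT 90: heading 0 -> 270
    FD 2: (-12,16) -> (-12,14) [heading=270, draw]
    BK 16: (-12,14) -> (-12,30) [heading=270, draw]
  ]
]
FD 12: (-12,30) -> (-12,18) [heading=270, draw]
RT 45: heading 270 -> 225
LT 45: heading 225 -> 270
FD 19: (-12,18) -> (-12,-1) [heading=270, draw]
Final: pos=(-12,-1), heading=270, 19 segment(s) drawn

Segment endpoints: x in {-18, -16, -14, -14, -12, -12, -12, -12, 0, 0, 0, 0, 2, 2, 2, 2, 4}, y in {-1, 0, 14, 14, 16, 16, 18, 18, 30, 30, 30, 32, 36}
xmin=-18, ymin=-1, xmax=4, ymax=36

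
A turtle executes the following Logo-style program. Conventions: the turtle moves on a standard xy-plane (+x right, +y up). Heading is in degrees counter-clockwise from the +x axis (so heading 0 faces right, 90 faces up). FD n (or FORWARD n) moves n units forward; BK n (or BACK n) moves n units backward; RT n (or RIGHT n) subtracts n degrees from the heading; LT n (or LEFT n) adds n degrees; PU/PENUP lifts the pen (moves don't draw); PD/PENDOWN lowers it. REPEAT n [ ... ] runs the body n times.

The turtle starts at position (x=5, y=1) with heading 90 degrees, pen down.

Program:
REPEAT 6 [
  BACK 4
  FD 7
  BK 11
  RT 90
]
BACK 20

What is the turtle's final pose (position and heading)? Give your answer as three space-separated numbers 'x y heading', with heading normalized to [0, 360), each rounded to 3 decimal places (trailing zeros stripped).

Executing turtle program step by step:
Start: pos=(5,1), heading=90, pen down
REPEAT 6 [
  -- iteration 1/6 --
  BK 4: (5,1) -> (5,-3) [heading=90, draw]
  FD 7: (5,-3) -> (5,4) [heading=90, draw]
  BK 11: (5,4) -> (5,-7) [heading=90, draw]
  RT 90: heading 90 -> 0
  -- iteration 2/6 --
  BK 4: (5,-7) -> (1,-7) [heading=0, draw]
  FD 7: (1,-7) -> (8,-7) [heading=0, draw]
  BK 11: (8,-7) -> (-3,-7) [heading=0, draw]
  RT 90: heading 0 -> 270
  -- iteration 3/6 --
  BK 4: (-3,-7) -> (-3,-3) [heading=270, draw]
  FD 7: (-3,-3) -> (-3,-10) [heading=270, draw]
  BK 11: (-3,-10) -> (-3,1) [heading=270, draw]
  RT 90: heading 270 -> 180
  -- iteration 4/6 --
  BK 4: (-3,1) -> (1,1) [heading=180, draw]
  FD 7: (1,1) -> (-6,1) [heading=180, draw]
  BK 11: (-6,1) -> (5,1) [heading=180, draw]
  RT 90: heading 180 -> 90
  -- iteration 5/6 --
  BK 4: (5,1) -> (5,-3) [heading=90, draw]
  FD 7: (5,-3) -> (5,4) [heading=90, draw]
  BK 11: (5,4) -> (5,-7) [heading=90, draw]
  RT 90: heading 90 -> 0
  -- iteration 6/6 --
  BK 4: (5,-7) -> (1,-7) [heading=0, draw]
  FD 7: (1,-7) -> (8,-7) [heading=0, draw]
  BK 11: (8,-7) -> (-3,-7) [heading=0, draw]
  RT 90: heading 0 -> 270
]
BK 20: (-3,-7) -> (-3,13) [heading=270, draw]
Final: pos=(-3,13), heading=270, 19 segment(s) drawn

Answer: -3 13 270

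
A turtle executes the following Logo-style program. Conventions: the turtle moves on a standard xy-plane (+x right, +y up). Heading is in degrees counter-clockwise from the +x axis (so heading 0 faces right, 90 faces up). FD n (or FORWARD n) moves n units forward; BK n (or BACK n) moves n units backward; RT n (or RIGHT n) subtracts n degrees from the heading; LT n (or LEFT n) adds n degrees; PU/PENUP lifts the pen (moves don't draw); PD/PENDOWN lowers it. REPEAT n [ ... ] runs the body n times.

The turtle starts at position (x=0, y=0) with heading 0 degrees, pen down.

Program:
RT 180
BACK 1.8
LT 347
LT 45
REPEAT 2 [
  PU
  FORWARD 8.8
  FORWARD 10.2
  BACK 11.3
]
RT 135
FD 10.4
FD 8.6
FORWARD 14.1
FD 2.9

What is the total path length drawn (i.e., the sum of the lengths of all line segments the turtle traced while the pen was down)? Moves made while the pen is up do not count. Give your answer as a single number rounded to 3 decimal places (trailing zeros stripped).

Answer: 1.8

Derivation:
Executing turtle program step by step:
Start: pos=(0,0), heading=0, pen down
RT 180: heading 0 -> 180
BK 1.8: (0,0) -> (1.8,0) [heading=180, draw]
LT 347: heading 180 -> 167
LT 45: heading 167 -> 212
REPEAT 2 [
  -- iteration 1/2 --
  PU: pen up
  FD 8.8: (1.8,0) -> (-5.663,-4.663) [heading=212, move]
  FD 10.2: (-5.663,-4.663) -> (-14.313,-10.068) [heading=212, move]
  BK 11.3: (-14.313,-10.068) -> (-4.73,-4.08) [heading=212, move]
  -- iteration 2/2 --
  PU: pen up
  FD 8.8: (-4.73,-4.08) -> (-12.193,-8.744) [heading=212, move]
  FD 10.2: (-12.193,-8.744) -> (-20.843,-14.149) [heading=212, move]
  BK 11.3: (-20.843,-14.149) -> (-11.26,-8.161) [heading=212, move]
]
RT 135: heading 212 -> 77
FD 10.4: (-11.26,-8.161) -> (-8.92,1.973) [heading=77, move]
FD 8.6: (-8.92,1.973) -> (-6.986,10.352) [heading=77, move]
FD 14.1: (-6.986,10.352) -> (-3.814,24.091) [heading=77, move]
FD 2.9: (-3.814,24.091) -> (-3.162,26.917) [heading=77, move]
Final: pos=(-3.162,26.917), heading=77, 1 segment(s) drawn

Segment lengths:
  seg 1: (0,0) -> (1.8,0), length = 1.8
Total = 1.8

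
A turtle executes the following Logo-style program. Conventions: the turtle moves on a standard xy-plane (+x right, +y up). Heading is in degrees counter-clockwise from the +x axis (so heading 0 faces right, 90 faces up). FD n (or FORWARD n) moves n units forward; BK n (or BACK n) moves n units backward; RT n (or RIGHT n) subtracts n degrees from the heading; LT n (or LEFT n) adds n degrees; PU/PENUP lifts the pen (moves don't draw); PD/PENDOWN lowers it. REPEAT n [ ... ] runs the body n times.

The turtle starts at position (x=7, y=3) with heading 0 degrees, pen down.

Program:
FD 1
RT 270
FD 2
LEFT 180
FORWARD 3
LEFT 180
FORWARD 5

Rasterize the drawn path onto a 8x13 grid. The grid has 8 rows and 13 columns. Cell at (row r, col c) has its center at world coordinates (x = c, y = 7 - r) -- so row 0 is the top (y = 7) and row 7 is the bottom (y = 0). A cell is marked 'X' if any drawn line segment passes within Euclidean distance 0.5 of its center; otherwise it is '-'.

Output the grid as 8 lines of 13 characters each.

Segment 0: (7,3) -> (8,3)
Segment 1: (8,3) -> (8,5)
Segment 2: (8,5) -> (8,2)
Segment 3: (8,2) -> (8,7)

Answer: --------X----
--------X----
--------X----
--------X----
-------XX----
--------X----
-------------
-------------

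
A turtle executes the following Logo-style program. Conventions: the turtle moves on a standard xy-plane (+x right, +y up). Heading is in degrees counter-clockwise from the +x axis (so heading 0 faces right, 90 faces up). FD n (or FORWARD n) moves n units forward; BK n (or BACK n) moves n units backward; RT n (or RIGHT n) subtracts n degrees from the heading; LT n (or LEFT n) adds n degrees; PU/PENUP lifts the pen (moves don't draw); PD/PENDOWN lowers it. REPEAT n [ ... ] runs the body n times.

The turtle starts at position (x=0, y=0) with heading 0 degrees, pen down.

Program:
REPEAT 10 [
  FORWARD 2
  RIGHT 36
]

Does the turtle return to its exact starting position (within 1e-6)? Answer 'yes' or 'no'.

Executing turtle program step by step:
Start: pos=(0,0), heading=0, pen down
REPEAT 10 [
  -- iteration 1/10 --
  FD 2: (0,0) -> (2,0) [heading=0, draw]
  RT 36: heading 0 -> 324
  -- iteration 2/10 --
  FD 2: (2,0) -> (3.618,-1.176) [heading=324, draw]
  RT 36: heading 324 -> 288
  -- iteration 3/10 --
  FD 2: (3.618,-1.176) -> (4.236,-3.078) [heading=288, draw]
  RT 36: heading 288 -> 252
  -- iteration 4/10 --
  FD 2: (4.236,-3.078) -> (3.618,-4.98) [heading=252, draw]
  RT 36: heading 252 -> 216
  -- iteration 5/10 --
  FD 2: (3.618,-4.98) -> (2,-6.155) [heading=216, draw]
  RT 36: heading 216 -> 180
  -- iteration 6/10 --
  FD 2: (2,-6.155) -> (0,-6.155) [heading=180, draw]
  RT 36: heading 180 -> 144
  -- iteration 7/10 --
  FD 2: (0,-6.155) -> (-1.618,-4.98) [heading=144, draw]
  RT 36: heading 144 -> 108
  -- iteration 8/10 --
  FD 2: (-1.618,-4.98) -> (-2.236,-3.078) [heading=108, draw]
  RT 36: heading 108 -> 72
  -- iteration 9/10 --
  FD 2: (-2.236,-3.078) -> (-1.618,-1.176) [heading=72, draw]
  RT 36: heading 72 -> 36
  -- iteration 10/10 --
  FD 2: (-1.618,-1.176) -> (0,0) [heading=36, draw]
  RT 36: heading 36 -> 0
]
Final: pos=(0,0), heading=0, 10 segment(s) drawn

Start position: (0, 0)
Final position: (0, 0)
Distance = 0; < 1e-6 -> CLOSED

Answer: yes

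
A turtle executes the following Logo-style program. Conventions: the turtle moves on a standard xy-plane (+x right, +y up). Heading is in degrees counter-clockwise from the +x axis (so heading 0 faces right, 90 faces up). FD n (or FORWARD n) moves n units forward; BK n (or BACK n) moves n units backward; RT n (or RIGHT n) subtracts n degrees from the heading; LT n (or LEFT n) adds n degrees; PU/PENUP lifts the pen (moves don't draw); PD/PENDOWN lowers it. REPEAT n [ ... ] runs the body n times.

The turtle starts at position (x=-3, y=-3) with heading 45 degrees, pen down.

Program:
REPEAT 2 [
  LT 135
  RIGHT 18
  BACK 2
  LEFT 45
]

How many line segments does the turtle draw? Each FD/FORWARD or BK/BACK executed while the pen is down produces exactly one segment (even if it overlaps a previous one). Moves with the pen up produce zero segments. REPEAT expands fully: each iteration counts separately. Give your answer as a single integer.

Answer: 2

Derivation:
Executing turtle program step by step:
Start: pos=(-3,-3), heading=45, pen down
REPEAT 2 [
  -- iteration 1/2 --
  LT 135: heading 45 -> 180
  RT 18: heading 180 -> 162
  BK 2: (-3,-3) -> (-1.098,-3.618) [heading=162, draw]
  LT 45: heading 162 -> 207
  -- iteration 2/2 --
  LT 135: heading 207 -> 342
  RT 18: heading 342 -> 324
  BK 2: (-1.098,-3.618) -> (-2.716,-2.442) [heading=324, draw]
  LT 45: heading 324 -> 9
]
Final: pos=(-2.716,-2.442), heading=9, 2 segment(s) drawn
Segments drawn: 2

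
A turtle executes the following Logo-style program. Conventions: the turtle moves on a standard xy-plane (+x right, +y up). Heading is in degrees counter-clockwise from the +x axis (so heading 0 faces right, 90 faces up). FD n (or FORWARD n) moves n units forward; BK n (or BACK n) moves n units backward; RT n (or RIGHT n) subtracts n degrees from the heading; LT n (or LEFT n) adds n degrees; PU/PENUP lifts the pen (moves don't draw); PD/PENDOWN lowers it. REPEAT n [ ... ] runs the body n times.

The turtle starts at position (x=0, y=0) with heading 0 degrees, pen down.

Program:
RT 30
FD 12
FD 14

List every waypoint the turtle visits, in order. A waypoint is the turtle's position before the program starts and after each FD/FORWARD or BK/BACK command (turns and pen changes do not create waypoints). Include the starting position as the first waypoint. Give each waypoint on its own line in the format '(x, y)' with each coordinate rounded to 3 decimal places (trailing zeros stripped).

Answer: (0, 0)
(10.392, -6)
(22.517, -13)

Derivation:
Executing turtle program step by step:
Start: pos=(0,0), heading=0, pen down
RT 30: heading 0 -> 330
FD 12: (0,0) -> (10.392,-6) [heading=330, draw]
FD 14: (10.392,-6) -> (22.517,-13) [heading=330, draw]
Final: pos=(22.517,-13), heading=330, 2 segment(s) drawn
Waypoints (3 total):
(0, 0)
(10.392, -6)
(22.517, -13)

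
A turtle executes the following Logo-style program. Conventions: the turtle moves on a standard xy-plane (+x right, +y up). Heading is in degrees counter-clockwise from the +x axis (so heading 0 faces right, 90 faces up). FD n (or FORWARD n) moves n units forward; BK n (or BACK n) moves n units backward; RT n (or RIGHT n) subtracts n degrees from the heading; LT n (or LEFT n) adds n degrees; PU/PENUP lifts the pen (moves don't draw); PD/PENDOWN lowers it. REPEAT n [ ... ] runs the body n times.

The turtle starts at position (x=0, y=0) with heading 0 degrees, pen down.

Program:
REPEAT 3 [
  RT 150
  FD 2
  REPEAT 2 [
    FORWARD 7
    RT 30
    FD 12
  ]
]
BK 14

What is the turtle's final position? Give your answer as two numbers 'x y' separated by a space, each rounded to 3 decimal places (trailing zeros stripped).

Answer: -23.026 0.562

Derivation:
Executing turtle program step by step:
Start: pos=(0,0), heading=0, pen down
REPEAT 3 [
  -- iteration 1/3 --
  RT 150: heading 0 -> 210
  FD 2: (0,0) -> (-1.732,-1) [heading=210, draw]
  REPEAT 2 [
    -- iteration 1/2 --
    FD 7: (-1.732,-1) -> (-7.794,-4.5) [heading=210, draw]
    RT 30: heading 210 -> 180
    FD 12: (-7.794,-4.5) -> (-19.794,-4.5) [heading=180, draw]
    -- iteration 2/2 --
    FD 7: (-19.794,-4.5) -> (-26.794,-4.5) [heading=180, draw]
    RT 30: heading 180 -> 150
    FD 12: (-26.794,-4.5) -> (-37.187,1.5) [heading=150, draw]
  ]
  -- iteration 2/3 --
  RT 150: heading 150 -> 0
  FD 2: (-37.187,1.5) -> (-35.187,1.5) [heading=0, draw]
  REPEAT 2 [
    -- iteration 1/2 --
    FD 7: (-35.187,1.5) -> (-28.187,1.5) [heading=0, draw]
    RT 30: heading 0 -> 330
    FD 12: (-28.187,1.5) -> (-17.794,-4.5) [heading=330, draw]
    -- iteration 2/2 --
    FD 7: (-17.794,-4.5) -> (-11.732,-8) [heading=330, draw]
    RT 30: heading 330 -> 300
    FD 12: (-11.732,-8) -> (-5.732,-18.392) [heading=300, draw]
  ]
  -- iteration 3/3 --
  RT 150: heading 300 -> 150
  FD 2: (-5.732,-18.392) -> (-7.464,-17.392) [heading=150, draw]
  REPEAT 2 [
    -- iteration 1/2 --
    FD 7: (-7.464,-17.392) -> (-13.526,-13.892) [heading=150, draw]
    RT 30: heading 150 -> 120
    FD 12: (-13.526,-13.892) -> (-19.526,-3.5) [heading=120, draw]
    -- iteration 2/2 --
    FD 7: (-19.526,-3.5) -> (-23.026,2.562) [heading=120, draw]
    RT 30: heading 120 -> 90
    FD 12: (-23.026,2.562) -> (-23.026,14.562) [heading=90, draw]
  ]
]
BK 14: (-23.026,14.562) -> (-23.026,0.562) [heading=90, draw]
Final: pos=(-23.026,0.562), heading=90, 16 segment(s) drawn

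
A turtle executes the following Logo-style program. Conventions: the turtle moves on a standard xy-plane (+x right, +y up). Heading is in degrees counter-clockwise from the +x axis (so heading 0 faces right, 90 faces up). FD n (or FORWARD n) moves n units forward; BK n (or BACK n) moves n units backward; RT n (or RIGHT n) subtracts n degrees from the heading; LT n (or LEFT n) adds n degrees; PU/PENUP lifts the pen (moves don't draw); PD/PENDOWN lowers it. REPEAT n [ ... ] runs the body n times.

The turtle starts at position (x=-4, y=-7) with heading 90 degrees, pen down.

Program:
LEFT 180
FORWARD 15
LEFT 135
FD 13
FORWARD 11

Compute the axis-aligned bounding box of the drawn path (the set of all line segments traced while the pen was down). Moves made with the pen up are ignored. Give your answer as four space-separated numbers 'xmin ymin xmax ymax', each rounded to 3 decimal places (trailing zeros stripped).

Executing turtle program step by step:
Start: pos=(-4,-7), heading=90, pen down
LT 180: heading 90 -> 270
FD 15: (-4,-7) -> (-4,-22) [heading=270, draw]
LT 135: heading 270 -> 45
FD 13: (-4,-22) -> (5.192,-12.808) [heading=45, draw]
FD 11: (5.192,-12.808) -> (12.971,-5.029) [heading=45, draw]
Final: pos=(12.971,-5.029), heading=45, 3 segment(s) drawn

Segment endpoints: x in {-4, -4, 5.192, 12.971}, y in {-22, -12.808, -7, -5.029}
xmin=-4, ymin=-22, xmax=12.971, ymax=-5.029

Answer: -4 -22 12.971 -5.029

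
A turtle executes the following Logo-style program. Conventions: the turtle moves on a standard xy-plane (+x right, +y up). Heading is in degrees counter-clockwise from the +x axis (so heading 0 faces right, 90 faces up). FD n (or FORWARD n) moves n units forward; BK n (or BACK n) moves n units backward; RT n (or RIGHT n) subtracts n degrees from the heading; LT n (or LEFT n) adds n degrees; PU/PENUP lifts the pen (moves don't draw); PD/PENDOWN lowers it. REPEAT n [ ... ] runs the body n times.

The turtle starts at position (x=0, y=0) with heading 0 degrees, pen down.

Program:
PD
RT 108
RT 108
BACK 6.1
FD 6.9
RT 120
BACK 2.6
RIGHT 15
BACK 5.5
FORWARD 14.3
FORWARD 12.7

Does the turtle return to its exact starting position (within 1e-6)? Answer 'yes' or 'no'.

Answer: no

Derivation:
Executing turtle program step by step:
Start: pos=(0,0), heading=0, pen down
PD: pen down
RT 108: heading 0 -> 252
RT 108: heading 252 -> 144
BK 6.1: (0,0) -> (4.935,-3.585) [heading=144, draw]
FD 6.9: (4.935,-3.585) -> (-0.647,0.47) [heading=144, draw]
RT 120: heading 144 -> 24
BK 2.6: (-0.647,0.47) -> (-3.022,-0.587) [heading=24, draw]
RT 15: heading 24 -> 9
BK 5.5: (-3.022,-0.587) -> (-8.455,-1.448) [heading=9, draw]
FD 14.3: (-8.455,-1.448) -> (5.669,0.789) [heading=9, draw]
FD 12.7: (5.669,0.789) -> (18.213,2.776) [heading=9, draw]
Final: pos=(18.213,2.776), heading=9, 6 segment(s) drawn

Start position: (0, 0)
Final position: (18.213, 2.776)
Distance = 18.423; >= 1e-6 -> NOT closed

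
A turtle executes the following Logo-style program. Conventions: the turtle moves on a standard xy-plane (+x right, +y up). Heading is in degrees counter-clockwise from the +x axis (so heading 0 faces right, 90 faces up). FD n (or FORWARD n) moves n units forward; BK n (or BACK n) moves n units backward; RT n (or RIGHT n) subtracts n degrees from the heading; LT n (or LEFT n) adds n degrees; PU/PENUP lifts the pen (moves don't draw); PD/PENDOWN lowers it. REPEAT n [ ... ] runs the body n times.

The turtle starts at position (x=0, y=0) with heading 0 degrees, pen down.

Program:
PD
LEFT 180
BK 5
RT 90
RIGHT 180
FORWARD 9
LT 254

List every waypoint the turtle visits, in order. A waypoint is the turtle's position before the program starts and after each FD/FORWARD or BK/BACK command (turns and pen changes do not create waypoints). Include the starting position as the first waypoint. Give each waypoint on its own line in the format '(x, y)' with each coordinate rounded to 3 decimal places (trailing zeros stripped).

Executing turtle program step by step:
Start: pos=(0,0), heading=0, pen down
PD: pen down
LT 180: heading 0 -> 180
BK 5: (0,0) -> (5,0) [heading=180, draw]
RT 90: heading 180 -> 90
RT 180: heading 90 -> 270
FD 9: (5,0) -> (5,-9) [heading=270, draw]
LT 254: heading 270 -> 164
Final: pos=(5,-9), heading=164, 2 segment(s) drawn
Waypoints (3 total):
(0, 0)
(5, 0)
(5, -9)

Answer: (0, 0)
(5, 0)
(5, -9)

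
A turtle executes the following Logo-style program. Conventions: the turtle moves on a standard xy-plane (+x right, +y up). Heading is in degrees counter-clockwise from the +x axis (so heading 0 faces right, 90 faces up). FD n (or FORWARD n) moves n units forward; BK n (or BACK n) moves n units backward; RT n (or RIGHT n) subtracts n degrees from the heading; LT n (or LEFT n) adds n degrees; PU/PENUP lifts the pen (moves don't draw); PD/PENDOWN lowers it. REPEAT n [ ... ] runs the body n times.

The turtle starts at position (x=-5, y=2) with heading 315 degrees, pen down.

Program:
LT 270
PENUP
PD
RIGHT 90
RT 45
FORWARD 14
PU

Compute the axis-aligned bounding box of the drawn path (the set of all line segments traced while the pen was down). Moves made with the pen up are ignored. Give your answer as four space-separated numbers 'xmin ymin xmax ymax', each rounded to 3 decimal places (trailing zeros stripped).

Answer: -5 2 -5 16

Derivation:
Executing turtle program step by step:
Start: pos=(-5,2), heading=315, pen down
LT 270: heading 315 -> 225
PU: pen up
PD: pen down
RT 90: heading 225 -> 135
RT 45: heading 135 -> 90
FD 14: (-5,2) -> (-5,16) [heading=90, draw]
PU: pen up
Final: pos=(-5,16), heading=90, 1 segment(s) drawn

Segment endpoints: x in {-5, -5}, y in {2, 16}
xmin=-5, ymin=2, xmax=-5, ymax=16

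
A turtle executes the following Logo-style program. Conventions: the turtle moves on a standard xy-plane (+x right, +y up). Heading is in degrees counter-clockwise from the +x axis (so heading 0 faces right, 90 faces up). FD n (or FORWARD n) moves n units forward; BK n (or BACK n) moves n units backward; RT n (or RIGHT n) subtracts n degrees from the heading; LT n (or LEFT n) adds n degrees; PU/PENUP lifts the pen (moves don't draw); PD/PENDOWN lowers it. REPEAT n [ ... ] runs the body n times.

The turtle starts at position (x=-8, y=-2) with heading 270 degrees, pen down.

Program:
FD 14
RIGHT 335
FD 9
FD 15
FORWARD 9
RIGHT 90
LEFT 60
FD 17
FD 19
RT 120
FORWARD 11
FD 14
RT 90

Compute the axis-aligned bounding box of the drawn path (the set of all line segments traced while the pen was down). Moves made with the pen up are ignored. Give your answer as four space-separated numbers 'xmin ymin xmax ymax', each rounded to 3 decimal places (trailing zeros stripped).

Executing turtle program step by step:
Start: pos=(-8,-2), heading=270, pen down
FD 14: (-8,-2) -> (-8,-16) [heading=270, draw]
RT 335: heading 270 -> 295
FD 9: (-8,-16) -> (-4.196,-24.157) [heading=295, draw]
FD 15: (-4.196,-24.157) -> (2.143,-37.751) [heading=295, draw]
FD 9: (2.143,-37.751) -> (5.946,-45.908) [heading=295, draw]
RT 90: heading 295 -> 205
LT 60: heading 205 -> 265
FD 17: (5.946,-45.908) -> (4.465,-62.843) [heading=265, draw]
FD 19: (4.465,-62.843) -> (2.809,-81.771) [heading=265, draw]
RT 120: heading 265 -> 145
FD 11: (2.809,-81.771) -> (-6.202,-75.462) [heading=145, draw]
FD 14: (-6.202,-75.462) -> (-17.67,-67.432) [heading=145, draw]
RT 90: heading 145 -> 55
Final: pos=(-17.67,-67.432), heading=55, 8 segment(s) drawn

Segment endpoints: x in {-17.67, -8, -8, -6.202, -4.196, 2.143, 2.809, 4.465, 5.946}, y in {-81.771, -75.462, -67.432, -62.843, -45.908, -37.751, -24.157, -16, -2}
xmin=-17.67, ymin=-81.771, xmax=5.946, ymax=-2

Answer: -17.67 -81.771 5.946 -2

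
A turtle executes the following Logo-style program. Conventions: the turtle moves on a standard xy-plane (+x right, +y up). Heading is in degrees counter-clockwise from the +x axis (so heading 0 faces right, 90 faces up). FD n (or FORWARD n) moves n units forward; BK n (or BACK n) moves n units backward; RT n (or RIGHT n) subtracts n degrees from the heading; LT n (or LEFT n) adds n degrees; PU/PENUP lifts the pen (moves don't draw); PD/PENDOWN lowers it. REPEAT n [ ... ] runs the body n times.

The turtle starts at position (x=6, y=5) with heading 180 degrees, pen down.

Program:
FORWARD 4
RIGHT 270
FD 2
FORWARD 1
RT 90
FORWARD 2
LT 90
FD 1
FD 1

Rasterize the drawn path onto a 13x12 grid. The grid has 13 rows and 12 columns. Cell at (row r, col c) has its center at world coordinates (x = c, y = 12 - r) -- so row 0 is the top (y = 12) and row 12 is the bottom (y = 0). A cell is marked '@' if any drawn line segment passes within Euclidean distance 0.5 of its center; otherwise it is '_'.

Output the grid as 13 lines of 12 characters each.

Segment 0: (6,5) -> (2,5)
Segment 1: (2,5) -> (2,3)
Segment 2: (2,3) -> (2,2)
Segment 3: (2,2) -> (0,2)
Segment 4: (0,2) -> (0,1)
Segment 5: (0,1) -> (0,0)

Answer: ____________
____________
____________
____________
____________
____________
____________
__@@@@@_____
__@_________
__@_________
@@@_________
@___________
@___________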